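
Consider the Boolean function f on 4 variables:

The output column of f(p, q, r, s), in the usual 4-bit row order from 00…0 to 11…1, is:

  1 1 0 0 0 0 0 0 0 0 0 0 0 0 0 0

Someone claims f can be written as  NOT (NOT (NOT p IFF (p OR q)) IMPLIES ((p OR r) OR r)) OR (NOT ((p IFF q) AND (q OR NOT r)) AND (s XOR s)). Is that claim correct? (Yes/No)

Yes

Check the formula against f row by row:
  p=0, q=0, r=0, s=0: formula gives 1, f = 1 ✓
  p=0, q=0, r=0, s=1: formula gives 1, f = 1 ✓
  p=0, q=0, r=1, s=0: formula gives 0, f = 0 ✓
  p=0, q=0, r=1, s=1: formula gives 0, f = 0 ✓
  … (the remaining 12 rows also agree.)
No disagreement on any input; they are logically equivalent.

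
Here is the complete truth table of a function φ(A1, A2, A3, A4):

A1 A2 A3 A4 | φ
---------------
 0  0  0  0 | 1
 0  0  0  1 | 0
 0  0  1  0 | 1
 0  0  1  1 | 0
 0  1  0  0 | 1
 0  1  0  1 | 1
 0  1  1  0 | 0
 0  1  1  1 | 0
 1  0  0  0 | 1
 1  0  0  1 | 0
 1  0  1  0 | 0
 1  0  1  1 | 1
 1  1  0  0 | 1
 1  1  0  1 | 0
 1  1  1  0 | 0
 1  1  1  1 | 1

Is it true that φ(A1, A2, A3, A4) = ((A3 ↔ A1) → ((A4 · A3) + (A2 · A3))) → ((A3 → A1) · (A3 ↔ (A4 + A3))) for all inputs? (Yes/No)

Test each input against both φ and the formula:
  A1=0, A2=0, A3=0, A4=0: formula gives 1, φ = 1 ✓
  A1=0, A2=0, A3=0, A4=1: formula gives 1, but φ = 0 ✗
A single disagreement suffices: at (0,0,0,1) they differ, so the formula does not compute φ.

No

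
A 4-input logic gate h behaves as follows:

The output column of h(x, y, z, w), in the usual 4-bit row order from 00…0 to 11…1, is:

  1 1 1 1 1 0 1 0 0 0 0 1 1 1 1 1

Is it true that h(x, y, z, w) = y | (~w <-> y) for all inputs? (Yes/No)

Evaluate y | (~w <-> y) on each row and compare to h:
  x=0, y=0, z=0, w=0: formula gives 0, but h = 1 ✗
Since they disagree at (0,0,0,0), the expression is not a correct formula for h.

No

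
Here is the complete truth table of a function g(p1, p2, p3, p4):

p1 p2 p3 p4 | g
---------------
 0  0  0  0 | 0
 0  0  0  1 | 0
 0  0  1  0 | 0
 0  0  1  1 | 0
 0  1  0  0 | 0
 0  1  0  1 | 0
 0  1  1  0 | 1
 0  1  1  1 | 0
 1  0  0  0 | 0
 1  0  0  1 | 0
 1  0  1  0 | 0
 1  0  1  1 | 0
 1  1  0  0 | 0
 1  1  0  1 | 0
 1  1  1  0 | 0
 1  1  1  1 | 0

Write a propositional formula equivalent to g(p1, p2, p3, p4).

Only row (0,1,1,0) gives 1. That row's minterm ¬p1·p2·p3·¬p4 is g directly.

g(p1, p2, p3, p4) = ((p1' · p2) · p3) · p4'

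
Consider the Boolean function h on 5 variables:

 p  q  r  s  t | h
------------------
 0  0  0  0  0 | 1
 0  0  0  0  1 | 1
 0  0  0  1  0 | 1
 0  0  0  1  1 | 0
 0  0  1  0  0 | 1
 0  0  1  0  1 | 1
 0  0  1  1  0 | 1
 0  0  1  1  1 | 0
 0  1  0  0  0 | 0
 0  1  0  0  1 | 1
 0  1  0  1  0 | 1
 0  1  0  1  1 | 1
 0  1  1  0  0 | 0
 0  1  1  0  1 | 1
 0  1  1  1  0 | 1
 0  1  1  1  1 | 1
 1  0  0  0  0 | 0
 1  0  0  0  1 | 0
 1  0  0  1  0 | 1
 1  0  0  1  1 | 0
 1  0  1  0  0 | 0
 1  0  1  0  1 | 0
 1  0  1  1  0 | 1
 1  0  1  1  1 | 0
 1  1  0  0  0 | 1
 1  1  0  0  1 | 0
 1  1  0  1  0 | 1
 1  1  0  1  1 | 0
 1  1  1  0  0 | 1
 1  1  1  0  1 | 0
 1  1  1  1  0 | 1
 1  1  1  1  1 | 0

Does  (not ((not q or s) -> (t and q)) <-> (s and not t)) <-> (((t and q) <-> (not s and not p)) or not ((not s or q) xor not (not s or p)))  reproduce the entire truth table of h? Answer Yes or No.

Evaluate (not ((not q or s) -> (t and q)) <-> (s and not t)) <-> (((t and q) <-> (not s and not p)) or not ((not s or q) xor not (not s or p))) on each row and compare to h:
  p=0, q=0, r=0, s=0, t=0: formula gives 1, h = 1 ✓
  p=0, q=0, r=0, s=0, t=1: formula gives 1, h = 1 ✓
  p=0, q=0, r=0, s=1, t=0: formula gives 1, h = 1 ✓
  p=0, q=0, r=0, s=1, t=1: formula gives 0, h = 0 ✓
  … (the remaining 28 rows also agree.)
All 32 rows match — the expression computes h exactly.

Yes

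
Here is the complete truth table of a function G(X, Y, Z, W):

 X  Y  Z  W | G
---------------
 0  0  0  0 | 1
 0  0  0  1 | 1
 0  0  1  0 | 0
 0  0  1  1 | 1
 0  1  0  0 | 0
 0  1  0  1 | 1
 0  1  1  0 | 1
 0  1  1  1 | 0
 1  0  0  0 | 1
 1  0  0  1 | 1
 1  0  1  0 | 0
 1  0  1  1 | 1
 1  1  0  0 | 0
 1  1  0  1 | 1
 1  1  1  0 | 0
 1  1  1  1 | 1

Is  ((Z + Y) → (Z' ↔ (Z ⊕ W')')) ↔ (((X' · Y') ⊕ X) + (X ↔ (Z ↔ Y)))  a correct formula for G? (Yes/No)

Yes

Check the formula against G row by row:
  X=0, Y=0, Z=0, W=0: formula gives 1, G = 1 ✓
  X=0, Y=0, Z=0, W=1: formula gives 1, G = 1 ✓
  X=0, Y=0, Z=1, W=0: formula gives 0, G = 0 ✓
  X=0, Y=0, Z=1, W=1: formula gives 1, G = 1 ✓
  … (the remaining 12 rows also agree.)
No disagreement on any input; they are logically equivalent.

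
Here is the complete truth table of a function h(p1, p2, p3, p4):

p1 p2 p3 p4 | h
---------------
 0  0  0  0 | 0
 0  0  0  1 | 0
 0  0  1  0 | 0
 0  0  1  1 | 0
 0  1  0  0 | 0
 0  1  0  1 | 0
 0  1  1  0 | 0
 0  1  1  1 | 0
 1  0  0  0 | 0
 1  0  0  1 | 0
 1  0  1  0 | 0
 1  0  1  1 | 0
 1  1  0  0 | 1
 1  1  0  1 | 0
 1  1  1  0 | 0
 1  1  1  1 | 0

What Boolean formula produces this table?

h is 1 on exactly one input, (1,1,0,0), whose minterm is p1·p2·¬p3·¬p4. So h is just that conjunction.

h(p1, p2, p3, p4) = ((p1 ∧ p2) ∧ ¬p3) ∧ ¬p4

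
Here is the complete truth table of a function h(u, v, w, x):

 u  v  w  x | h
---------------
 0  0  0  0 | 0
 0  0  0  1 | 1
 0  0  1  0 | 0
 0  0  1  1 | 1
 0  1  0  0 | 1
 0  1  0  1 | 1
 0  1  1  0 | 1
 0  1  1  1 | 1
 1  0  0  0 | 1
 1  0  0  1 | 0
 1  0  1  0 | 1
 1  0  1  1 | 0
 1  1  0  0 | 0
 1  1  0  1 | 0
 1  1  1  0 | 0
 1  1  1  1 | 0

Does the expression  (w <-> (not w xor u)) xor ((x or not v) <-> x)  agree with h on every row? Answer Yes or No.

Yes

Test each input against both h and the formula:
  u=0, v=0, w=0, x=0: formula gives 0, h = 0 ✓
  u=0, v=0, w=0, x=1: formula gives 1, h = 1 ✓
  u=0, v=0, w=1, x=0: formula gives 0, h = 0 ✓
  u=0, v=0, w=1, x=1: formula gives 1, h = 1 ✓
  … (the remaining 12 rows also agree.)
All 16 rows match — the expression computes h exactly.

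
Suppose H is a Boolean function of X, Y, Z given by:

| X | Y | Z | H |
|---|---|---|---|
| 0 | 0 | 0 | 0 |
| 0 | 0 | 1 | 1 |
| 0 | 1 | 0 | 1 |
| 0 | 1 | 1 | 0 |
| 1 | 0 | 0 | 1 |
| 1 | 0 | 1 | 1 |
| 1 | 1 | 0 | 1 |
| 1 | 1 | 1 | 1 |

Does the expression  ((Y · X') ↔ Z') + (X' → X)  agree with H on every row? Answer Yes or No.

Test each input against both H and the formula:
  X=0, Y=0, Z=0: formula gives 0, H = 0 ✓
  X=0, Y=0, Z=1: formula gives 1, H = 1 ✓
  X=0, Y=1, Z=0: formula gives 1, H = 1 ✓
  X=0, Y=1, Z=1: formula gives 0, H = 0 ✓
  X=1, Y=0, Z=0: formula gives 1, H = 1 ✓
  …and likewise for the remaining 3 rows.
No disagreement on any input; they are logically equivalent.

Yes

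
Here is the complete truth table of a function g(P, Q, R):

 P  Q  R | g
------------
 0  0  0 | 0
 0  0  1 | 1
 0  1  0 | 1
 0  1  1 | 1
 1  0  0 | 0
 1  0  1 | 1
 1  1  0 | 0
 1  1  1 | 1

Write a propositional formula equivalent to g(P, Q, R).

There are just 3 zero rows: (0,0,0), (1,0,0), (1,1,0). Their minterms are ¬P·¬Q·¬R, P·¬Q·¬R, P·Q·¬R; the OR of those covers precisely the 0-outputs, and negating it yields g.

g(P, Q, R) = ~((((~P & ~Q) & ~R) | ((P & ~Q) & ~R)) | ((P & Q) & ~R))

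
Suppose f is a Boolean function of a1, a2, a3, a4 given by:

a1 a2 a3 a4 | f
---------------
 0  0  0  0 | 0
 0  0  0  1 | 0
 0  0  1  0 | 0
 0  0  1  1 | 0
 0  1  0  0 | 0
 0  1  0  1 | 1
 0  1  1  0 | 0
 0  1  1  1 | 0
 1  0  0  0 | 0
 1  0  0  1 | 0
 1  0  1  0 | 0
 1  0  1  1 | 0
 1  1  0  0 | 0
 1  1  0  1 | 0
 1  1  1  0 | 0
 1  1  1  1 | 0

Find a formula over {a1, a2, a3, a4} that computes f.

f is 1 on exactly one input, (0,1,0,1), whose minterm is ¬a1·a2·¬a3·a4. So f is just that conjunction.

f(a1, a2, a3, a4) = ((a1' · a2) · a3') · a4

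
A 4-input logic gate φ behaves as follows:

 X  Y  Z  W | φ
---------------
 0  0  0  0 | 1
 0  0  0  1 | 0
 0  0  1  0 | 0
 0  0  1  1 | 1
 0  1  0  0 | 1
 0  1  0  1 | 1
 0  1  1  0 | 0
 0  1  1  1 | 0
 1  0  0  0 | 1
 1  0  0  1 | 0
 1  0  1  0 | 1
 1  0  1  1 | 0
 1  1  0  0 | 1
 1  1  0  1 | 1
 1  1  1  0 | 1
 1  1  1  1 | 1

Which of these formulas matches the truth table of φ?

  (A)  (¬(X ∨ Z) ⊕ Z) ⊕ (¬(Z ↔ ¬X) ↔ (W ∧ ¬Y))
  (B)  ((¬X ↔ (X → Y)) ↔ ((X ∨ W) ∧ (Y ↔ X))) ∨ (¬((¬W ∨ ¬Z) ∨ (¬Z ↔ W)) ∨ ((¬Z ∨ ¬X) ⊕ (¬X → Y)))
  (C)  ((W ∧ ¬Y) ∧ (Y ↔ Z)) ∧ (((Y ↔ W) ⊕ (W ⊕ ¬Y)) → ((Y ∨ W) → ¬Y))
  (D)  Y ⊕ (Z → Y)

(B): at (0,0,0,1) it gives 1, but φ = 0 — eliminated.
(C): at (0,0,0,0) it gives 0, but φ = 1 — eliminated.
(D): at (0,0,0,1) it gives 1, but φ = 0 — eliminated.
That leaves (A). Evaluating it on every row reproduces the table of φ exactly.

A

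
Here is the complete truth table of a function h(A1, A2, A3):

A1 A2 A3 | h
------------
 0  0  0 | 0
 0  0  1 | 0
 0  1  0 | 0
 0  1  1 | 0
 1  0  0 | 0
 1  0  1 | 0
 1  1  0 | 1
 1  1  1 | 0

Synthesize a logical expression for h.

h is 1 on exactly one input, (1,1,0), whose minterm is A1·A2·¬A3. So h is just that conjunction.

h(A1, A2, A3) = (A1 & A2) & ~A3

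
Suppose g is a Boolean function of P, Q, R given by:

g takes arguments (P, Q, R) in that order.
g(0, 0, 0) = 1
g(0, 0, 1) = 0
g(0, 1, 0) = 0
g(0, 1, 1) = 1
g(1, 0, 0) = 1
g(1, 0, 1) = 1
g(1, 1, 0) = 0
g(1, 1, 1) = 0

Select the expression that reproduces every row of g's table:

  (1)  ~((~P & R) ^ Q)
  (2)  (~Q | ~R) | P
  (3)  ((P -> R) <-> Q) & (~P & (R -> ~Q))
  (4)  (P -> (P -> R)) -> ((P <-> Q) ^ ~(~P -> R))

(2) disagrees with g on (0,0,1) (formula → 1, table → 0); rule it out.
(3) disagrees with g on (0,0,0) (formula → 0, table → 1); rule it out.
(4) disagrees with g on (0,0,0) (formula → 0, table → 1); rule it out.
That leaves (1). Evaluating it on every row reproduces the table of g exactly.

1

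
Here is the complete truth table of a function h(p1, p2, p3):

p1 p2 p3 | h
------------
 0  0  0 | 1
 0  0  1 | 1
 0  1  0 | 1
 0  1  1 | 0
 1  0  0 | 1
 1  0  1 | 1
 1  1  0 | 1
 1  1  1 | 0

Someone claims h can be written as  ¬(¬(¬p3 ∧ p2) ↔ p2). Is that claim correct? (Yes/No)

Test each input against both h and the formula:
  p1=0, p2=0, p3=0: formula gives 1, h = 1 ✓
  p1=0, p2=0, p3=1: formula gives 1, h = 1 ✓
  p1=0, p2=1, p3=0: formula gives 1, h = 1 ✓
  p1=0, p2=1, p3=1: formula gives 0, h = 0 ✓
  p1=1, p2=0, p3=0: formula gives 1, h = 1 ✓
  … (the remaining 3 rows also agree.)
No disagreement on any input; they are logically equivalent.

Yes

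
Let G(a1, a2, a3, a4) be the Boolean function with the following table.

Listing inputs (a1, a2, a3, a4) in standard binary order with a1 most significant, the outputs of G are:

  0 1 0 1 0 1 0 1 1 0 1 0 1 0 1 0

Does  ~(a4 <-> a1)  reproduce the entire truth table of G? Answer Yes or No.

Evaluate ~(a4 <-> a1) on each row and compare to G:
  a1=0, a2=0, a3=0, a4=0: formula gives 0, G = 0 ✓
  a1=0, a2=0, a3=0, a4=1: formula gives 1, G = 1 ✓
  a1=0, a2=0, a3=1, a4=0: formula gives 0, G = 0 ✓
  a1=0, a2=0, a3=1, a4=1: formula gives 1, G = 1 ✓
  … (the remaining 12 rows also agree.)
Every row agrees, so the formula is equivalent.

Yes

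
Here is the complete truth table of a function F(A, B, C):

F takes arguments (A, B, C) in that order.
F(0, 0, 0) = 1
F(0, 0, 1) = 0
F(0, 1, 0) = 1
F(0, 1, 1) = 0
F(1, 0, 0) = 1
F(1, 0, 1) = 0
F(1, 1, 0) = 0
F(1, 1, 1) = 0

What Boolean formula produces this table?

The 1-rows are (0,0,0), (0,1,0), (1,0,0). Each contributes one minterm — ¬A·¬B·¬C; ¬A·B·¬C; A·¬B·¬C — and their disjunction is a sum-of-products form of F.

F(A, B, C) = (((¬A ∧ ¬B) ∧ ¬C) ∨ ((¬A ∧ B) ∧ ¬C)) ∨ ((A ∧ ¬B) ∧ ¬C)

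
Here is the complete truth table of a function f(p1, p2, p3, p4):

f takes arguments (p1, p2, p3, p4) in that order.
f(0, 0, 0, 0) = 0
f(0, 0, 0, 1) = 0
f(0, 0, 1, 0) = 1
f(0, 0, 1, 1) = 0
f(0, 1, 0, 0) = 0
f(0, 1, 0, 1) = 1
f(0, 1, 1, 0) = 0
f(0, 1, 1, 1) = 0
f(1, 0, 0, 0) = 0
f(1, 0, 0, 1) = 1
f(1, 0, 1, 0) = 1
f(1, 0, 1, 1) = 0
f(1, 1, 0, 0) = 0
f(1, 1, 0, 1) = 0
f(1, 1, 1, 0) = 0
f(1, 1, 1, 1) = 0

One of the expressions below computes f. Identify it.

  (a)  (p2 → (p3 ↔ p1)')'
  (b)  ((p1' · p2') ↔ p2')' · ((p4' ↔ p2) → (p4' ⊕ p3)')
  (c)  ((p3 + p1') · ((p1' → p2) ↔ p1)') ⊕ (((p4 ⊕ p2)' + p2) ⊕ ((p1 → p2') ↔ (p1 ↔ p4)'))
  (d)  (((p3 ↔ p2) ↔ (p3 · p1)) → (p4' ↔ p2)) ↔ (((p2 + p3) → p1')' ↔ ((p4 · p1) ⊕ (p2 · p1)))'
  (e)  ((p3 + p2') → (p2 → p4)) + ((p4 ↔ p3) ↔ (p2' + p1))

d

(a) disagrees with f on (0,0,1,0) (formula → 0, table → 1); rule it out.
(b) disagrees with f on (0,0,1,0) (formula → 0, table → 1); rule it out.
(c) disagrees with f on (0,0,0,0) (formula → 1, table → 0); rule it out.
(e) disagrees with f on (0,0,0,0) (formula → 1, table → 0); rule it out.
Only (d) survives; checking it on all 16 rows confirms it matches f.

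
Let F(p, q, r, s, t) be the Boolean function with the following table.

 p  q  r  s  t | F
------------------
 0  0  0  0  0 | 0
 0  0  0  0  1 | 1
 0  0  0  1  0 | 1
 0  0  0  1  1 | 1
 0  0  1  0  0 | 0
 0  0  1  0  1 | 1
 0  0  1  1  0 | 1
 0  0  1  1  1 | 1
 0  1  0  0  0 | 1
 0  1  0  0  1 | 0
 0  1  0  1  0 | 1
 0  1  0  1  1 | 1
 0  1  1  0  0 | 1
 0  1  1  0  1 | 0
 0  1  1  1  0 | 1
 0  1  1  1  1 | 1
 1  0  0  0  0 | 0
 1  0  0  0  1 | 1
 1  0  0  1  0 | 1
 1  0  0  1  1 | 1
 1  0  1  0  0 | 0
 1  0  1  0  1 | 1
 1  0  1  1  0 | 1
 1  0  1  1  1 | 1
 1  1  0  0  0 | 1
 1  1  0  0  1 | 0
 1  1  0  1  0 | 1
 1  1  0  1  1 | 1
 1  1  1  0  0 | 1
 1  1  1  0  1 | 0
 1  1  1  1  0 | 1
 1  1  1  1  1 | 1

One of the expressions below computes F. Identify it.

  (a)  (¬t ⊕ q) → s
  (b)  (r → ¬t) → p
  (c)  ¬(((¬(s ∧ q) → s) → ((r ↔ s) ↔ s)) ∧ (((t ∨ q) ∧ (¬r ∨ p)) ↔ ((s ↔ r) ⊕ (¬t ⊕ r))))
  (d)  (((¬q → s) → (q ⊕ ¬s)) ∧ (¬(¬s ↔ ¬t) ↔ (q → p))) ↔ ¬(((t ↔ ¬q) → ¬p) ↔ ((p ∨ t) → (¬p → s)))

a

(b): at (0,0,0,0,1) it gives 0, but F = 1 — eliminated.
(c): at (0,0,0,0,1) it gives 0, but F = 1 — eliminated.
(d): at (0,0,0,0,0) it gives 1, but F = 0 — eliminated.
Only (a) survives; checking it on all 32 rows confirms it matches F.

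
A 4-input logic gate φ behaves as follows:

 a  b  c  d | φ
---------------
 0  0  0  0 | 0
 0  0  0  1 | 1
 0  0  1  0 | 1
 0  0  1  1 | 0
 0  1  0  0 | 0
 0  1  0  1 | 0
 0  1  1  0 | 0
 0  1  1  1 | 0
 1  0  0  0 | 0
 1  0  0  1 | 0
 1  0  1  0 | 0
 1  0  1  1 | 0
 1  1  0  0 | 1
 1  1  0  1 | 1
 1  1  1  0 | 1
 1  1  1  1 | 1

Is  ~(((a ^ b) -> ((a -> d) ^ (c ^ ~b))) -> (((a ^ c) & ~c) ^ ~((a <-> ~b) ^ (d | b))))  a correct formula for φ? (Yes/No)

Check the formula against φ row by row:
  a=0, b=0, c=0, d=0: formula gives 0, φ = 0 ✓
  a=0, b=0, c=0, d=1: formula gives 1, φ = 1 ✓
  a=0, b=0, c=1, d=0: formula gives 0, but φ = 1 ✗
Since they disagree at (0,0,1,0), the expression is not a correct formula for φ.

No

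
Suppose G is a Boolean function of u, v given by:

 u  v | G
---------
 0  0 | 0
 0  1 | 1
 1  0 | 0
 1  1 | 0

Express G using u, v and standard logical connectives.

G(u, v) = ~u & v

1 only at (0,1): NOT u AND v.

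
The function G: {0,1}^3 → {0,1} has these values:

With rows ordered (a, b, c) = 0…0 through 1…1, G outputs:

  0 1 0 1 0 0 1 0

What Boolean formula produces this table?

G(a, b, c) = (((NOT a AND NOT b) AND c) OR ((NOT a AND b) AND c)) OR ((a AND b) AND NOT c)

Collect the rows where G=1 — (0,0,1), (0,1,1), (1,1,0) — and write one minterm per row: ¬a·¬b·c, ¬a·b·c, a·b·¬c. Their union (logical OR) reproduces the table exactly.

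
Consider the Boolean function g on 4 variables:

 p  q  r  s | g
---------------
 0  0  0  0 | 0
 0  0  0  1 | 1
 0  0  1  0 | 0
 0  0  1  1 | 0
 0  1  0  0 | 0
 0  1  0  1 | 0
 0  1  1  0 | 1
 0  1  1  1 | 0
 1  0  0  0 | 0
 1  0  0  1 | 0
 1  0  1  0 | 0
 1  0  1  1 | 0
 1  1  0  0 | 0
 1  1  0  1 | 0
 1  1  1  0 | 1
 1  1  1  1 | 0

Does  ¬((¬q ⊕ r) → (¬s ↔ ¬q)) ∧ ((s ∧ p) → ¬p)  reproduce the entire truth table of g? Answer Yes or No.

Test each input against both g and the formula:
  p=0, q=0, r=0, s=0: formula gives 0, g = 0 ✓
  p=0, q=0, r=0, s=1: formula gives 1, g = 1 ✓
  p=0, q=0, r=1, s=0: formula gives 0, g = 0 ✓
  p=0, q=0, r=1, s=1: formula gives 0, g = 0 ✓
  …and likewise for the remaining 12 rows.
Every row agrees, so the formula is equivalent.

Yes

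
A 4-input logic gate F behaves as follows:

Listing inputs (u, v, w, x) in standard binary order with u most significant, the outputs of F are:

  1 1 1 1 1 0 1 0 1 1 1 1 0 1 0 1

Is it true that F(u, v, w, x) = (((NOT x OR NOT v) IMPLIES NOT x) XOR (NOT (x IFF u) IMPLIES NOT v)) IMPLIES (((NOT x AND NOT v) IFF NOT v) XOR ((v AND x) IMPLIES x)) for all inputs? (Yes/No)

Yes

Check the formula against F row by row:
  u=0, v=0, w=0, x=0: formula gives 1, F = 1 ✓
  u=0, v=0, w=0, x=1: formula gives 1, F = 1 ✓
  u=0, v=0, w=1, x=0: formula gives 1, F = 1 ✓
  u=0, v=0, w=1, x=1: formula gives 1, F = 1 ✓
  …and likewise for the remaining 12 rows.
No disagreement on any input; they are logically equivalent.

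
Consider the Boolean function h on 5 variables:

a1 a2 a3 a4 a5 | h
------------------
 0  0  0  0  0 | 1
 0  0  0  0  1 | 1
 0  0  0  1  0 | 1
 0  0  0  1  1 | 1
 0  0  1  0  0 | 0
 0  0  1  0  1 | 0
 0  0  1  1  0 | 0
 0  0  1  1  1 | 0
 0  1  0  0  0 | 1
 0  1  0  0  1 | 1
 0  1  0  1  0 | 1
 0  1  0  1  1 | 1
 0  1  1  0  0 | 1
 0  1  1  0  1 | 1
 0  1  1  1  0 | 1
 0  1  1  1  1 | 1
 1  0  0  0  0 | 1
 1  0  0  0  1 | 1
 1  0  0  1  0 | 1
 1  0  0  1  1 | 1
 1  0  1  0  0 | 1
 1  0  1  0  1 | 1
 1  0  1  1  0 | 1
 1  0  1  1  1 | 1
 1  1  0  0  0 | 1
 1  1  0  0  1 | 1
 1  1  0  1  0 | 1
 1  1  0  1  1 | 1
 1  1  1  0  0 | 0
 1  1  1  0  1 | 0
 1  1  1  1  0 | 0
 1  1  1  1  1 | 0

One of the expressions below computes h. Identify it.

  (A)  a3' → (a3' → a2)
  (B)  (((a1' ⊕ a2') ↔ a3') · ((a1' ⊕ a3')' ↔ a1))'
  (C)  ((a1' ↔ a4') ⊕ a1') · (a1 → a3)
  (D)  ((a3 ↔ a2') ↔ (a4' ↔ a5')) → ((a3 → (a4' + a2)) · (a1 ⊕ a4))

(A) fails at (0,0,0,0,0): the formula yields 0, h is 1.
(C) fails at (0,0,0,0,0): the formula yields 0, h is 1.
(D) fails at (0,0,0,0,1): the formula yields 0, h is 1.
Only (B) survives; checking it on all 32 rows confirms it matches h.

B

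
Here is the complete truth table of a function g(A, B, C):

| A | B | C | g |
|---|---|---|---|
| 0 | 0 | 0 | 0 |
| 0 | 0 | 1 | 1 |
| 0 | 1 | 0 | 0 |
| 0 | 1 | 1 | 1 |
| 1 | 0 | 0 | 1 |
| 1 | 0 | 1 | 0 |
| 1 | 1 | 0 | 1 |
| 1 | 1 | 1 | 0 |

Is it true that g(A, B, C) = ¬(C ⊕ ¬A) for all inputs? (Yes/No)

Yes

Evaluate ¬(C ⊕ ¬A) on each row and compare to g:
  A=0, B=0, C=0: formula gives 0, g = 0 ✓
  A=0, B=0, C=1: formula gives 1, g = 1 ✓
  A=0, B=1, C=0: formula gives 0, g = 0 ✓
  A=0, B=1, C=1: formula gives 1, g = 1 ✓
  A=1, B=0, C=0: formula gives 1, g = 1 ✓
  … (the remaining 3 rows also agree.)
All 8 rows match — the expression computes g exactly.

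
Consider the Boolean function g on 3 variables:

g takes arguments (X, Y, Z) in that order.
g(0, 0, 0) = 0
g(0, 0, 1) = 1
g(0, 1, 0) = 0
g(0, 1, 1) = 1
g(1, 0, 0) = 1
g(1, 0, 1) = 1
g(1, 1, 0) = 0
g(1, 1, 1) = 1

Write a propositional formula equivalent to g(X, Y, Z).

g(X, Y, Z) = ((((X' · Y') · Z') + ((X' · Y) · Z')) + ((X · Y) · Z'))'

There are just 3 zero rows: (0,0,0), (0,1,0), (1,1,0). Their minterms are ¬X·¬Y·¬Z, ¬X·Y·¬Z, X·Y·¬Z; the OR of those covers precisely the 0-outputs, and negating it yields g.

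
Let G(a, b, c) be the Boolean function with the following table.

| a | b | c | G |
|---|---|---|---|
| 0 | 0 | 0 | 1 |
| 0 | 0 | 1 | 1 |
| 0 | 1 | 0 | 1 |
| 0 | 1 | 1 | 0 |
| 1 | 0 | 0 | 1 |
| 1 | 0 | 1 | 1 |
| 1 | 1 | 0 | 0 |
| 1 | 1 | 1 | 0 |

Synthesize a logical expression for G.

G(a, b, c) = ((((a' · b) · c) + ((a · b) · c')) + ((a · b) · c))'

There are just 3 zero rows: (0,1,1), (1,1,0), (1,1,1). Their minterms are ¬a·b·c, a·b·¬c, a·b·c; the OR of those covers precisely the 0-outputs, and negating it yields G.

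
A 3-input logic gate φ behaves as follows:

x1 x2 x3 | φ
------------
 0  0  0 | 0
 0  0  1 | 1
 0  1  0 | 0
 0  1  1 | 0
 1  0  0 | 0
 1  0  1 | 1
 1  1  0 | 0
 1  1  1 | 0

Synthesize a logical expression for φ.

φ(x1, x2, x3) = ((not x1 and not x2) and x3) or ((x1 and not x2) and x3)

The 1-rows are (0,0,1), (1,0,1). Each contributes one minterm — ¬x1·¬x2·x3; x1·¬x2·x3 — and their disjunction is a sum-of-products form of φ.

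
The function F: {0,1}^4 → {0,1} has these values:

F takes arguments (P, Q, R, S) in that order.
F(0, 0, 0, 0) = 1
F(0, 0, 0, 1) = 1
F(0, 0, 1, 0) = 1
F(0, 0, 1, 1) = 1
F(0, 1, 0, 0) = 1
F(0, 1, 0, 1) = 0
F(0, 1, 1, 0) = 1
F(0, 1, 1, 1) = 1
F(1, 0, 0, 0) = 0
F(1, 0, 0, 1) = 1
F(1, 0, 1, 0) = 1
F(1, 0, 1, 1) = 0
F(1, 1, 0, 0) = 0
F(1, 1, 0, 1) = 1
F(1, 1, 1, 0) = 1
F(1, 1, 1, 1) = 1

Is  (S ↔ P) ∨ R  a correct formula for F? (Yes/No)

No

Test each input against both F and the formula:
  P=0, Q=0, R=0, S=0: formula gives 1, F = 1 ✓
  P=0, Q=0, R=0, S=1: formula gives 0, but F = 1 ✗
A single disagreement suffices: at (0,0,0,1) they differ, so the formula does not compute F.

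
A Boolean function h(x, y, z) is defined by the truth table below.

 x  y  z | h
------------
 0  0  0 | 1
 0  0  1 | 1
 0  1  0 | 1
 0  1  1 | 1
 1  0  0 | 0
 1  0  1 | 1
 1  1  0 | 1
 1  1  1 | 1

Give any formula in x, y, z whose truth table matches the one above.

h(x, y, z) = ¬((x ∧ ¬y) ∧ ¬z)

Only row (1,0,0) gives 0. So h is 1 everywhere except there — the complement of the minterm x·¬y·¬z.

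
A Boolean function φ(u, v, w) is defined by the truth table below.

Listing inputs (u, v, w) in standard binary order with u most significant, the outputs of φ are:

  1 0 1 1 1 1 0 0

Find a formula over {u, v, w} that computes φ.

φ(u, v, w) = ((((u' · v') · w) + ((u · v) · w')) + ((u · v) · w))'

φ is 0 on only 3 rows — (0,0,1), (1,1,0), (1,1,1). Writing each as a minterm (¬u·¬v·w, u·v·¬w, u·v·w) and OR-ing them characterizes exactly where φ=0, so φ is the negation of that disjunction.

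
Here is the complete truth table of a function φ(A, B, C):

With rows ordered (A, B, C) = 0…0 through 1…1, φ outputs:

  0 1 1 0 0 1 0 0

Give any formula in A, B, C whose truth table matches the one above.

The 1-rows are (0,0,1), (0,1,0), (1,0,1). Each contributes one minterm — ¬A·¬B·C; ¬A·B·¬C; A·¬B·C — and their disjunction is a sum-of-products form of φ.

φ(A, B, C) = (((not A and not B) and C) or ((not A and B) and not C)) or ((A and not B) and C)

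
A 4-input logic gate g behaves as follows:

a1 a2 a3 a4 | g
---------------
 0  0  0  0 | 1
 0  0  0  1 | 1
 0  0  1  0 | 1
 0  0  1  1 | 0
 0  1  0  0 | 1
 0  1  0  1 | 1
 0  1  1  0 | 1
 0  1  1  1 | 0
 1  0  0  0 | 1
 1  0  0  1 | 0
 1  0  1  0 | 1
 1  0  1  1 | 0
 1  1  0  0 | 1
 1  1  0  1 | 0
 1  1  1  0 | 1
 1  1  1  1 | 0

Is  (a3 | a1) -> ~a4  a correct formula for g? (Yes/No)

Yes

Evaluate (a3 | a1) -> ~a4 on each row and compare to g:
  a1=0, a2=0, a3=0, a4=0: formula gives 1, g = 1 ✓
  a1=0, a2=0, a3=0, a4=1: formula gives 1, g = 1 ✓
  a1=0, a2=0, a3=1, a4=0: formula gives 1, g = 1 ✓
  a1=0, a2=0, a3=1, a4=1: formula gives 0, g = 0 ✓
  … (the remaining 12 rows also agree.)
Every row agrees, so the formula is equivalent.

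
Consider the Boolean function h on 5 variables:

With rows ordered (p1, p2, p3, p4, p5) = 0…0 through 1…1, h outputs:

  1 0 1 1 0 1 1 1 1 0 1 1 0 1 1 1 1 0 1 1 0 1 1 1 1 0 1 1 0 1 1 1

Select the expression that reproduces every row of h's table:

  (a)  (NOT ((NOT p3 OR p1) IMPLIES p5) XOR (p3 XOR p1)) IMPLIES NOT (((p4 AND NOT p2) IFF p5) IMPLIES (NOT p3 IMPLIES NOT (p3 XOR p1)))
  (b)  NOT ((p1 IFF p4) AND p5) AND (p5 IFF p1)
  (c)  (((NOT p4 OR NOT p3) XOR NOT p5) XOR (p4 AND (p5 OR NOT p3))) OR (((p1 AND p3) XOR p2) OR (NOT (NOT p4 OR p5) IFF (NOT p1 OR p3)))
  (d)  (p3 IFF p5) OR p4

(a): at (0,0,0,0,0) it gives 0, but h = 1 — eliminated.
(b): at (0,0,0,1,1) it gives 0, but h = 1 — eliminated.
(c): at (0,0,0,0,0) it gives 0, but h = 1 — eliminated.
That leaves (d). Evaluating it on every row reproduces the table of h exactly.

d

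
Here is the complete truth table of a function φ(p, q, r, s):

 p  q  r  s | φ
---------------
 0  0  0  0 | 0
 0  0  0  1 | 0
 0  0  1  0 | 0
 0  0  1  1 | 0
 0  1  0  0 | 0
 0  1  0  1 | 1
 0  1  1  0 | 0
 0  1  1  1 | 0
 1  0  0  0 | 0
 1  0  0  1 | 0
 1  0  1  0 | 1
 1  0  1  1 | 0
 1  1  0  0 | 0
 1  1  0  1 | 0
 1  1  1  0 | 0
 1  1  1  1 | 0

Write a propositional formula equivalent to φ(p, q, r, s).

Collect the rows where φ=1 — (0,1,0,1), (1,0,1,0) — and write one minterm per row: ¬p·q·¬r·s, p·¬q·r·¬s. Their union (logical OR) reproduces the table exactly.

φ(p, q, r, s) = (((NOT p AND q) AND NOT r) AND s) OR (((p AND NOT q) AND r) AND NOT s)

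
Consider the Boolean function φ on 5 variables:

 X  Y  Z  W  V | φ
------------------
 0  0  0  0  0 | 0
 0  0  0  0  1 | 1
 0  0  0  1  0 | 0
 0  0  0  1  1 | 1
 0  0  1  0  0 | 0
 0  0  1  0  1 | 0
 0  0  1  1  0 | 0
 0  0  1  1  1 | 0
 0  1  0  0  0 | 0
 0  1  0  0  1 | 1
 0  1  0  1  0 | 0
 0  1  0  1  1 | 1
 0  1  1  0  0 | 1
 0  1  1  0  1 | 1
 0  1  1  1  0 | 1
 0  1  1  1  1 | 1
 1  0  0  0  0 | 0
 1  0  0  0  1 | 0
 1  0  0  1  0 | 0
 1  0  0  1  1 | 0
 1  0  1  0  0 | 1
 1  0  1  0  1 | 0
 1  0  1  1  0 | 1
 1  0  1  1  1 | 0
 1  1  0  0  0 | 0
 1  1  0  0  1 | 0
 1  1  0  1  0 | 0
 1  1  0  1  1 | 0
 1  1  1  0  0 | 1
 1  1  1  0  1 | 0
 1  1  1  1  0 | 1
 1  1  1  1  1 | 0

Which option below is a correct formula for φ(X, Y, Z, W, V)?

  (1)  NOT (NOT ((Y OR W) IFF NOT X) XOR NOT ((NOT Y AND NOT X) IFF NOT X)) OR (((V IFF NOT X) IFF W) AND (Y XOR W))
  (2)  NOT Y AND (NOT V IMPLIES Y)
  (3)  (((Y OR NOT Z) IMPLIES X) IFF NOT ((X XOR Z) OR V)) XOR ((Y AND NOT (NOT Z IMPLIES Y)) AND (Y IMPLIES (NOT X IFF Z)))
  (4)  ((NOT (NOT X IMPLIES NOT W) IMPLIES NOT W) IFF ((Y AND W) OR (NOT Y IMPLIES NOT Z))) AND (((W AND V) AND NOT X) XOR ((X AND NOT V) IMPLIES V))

(1) disagrees with φ on (0,0,0,0,1) (formula → 0, table → 1); rule it out.
(2) disagrees with φ on (0,0,1,0,1) (formula → 1, table → 0); rule it out.
(4) disagrees with φ on (0,0,0,0,0) (formula → 1, table → 0); rule it out.
(3) is the remaining candidate, and it agrees with φ on all 32 inputs.

3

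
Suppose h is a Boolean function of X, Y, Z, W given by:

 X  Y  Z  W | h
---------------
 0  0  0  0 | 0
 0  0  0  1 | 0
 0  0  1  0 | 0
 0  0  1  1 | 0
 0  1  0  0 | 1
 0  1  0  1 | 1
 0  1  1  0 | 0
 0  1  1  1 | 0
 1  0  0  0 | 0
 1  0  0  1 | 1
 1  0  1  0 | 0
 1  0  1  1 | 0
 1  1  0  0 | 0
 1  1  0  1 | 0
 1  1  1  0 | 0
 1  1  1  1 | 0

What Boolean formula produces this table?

Collect the rows where h=1 — (0,1,0,0), (0,1,0,1), (1,0,0,1) — and write one minterm per row: ¬X·Y·¬Z·¬W, ¬X·Y·¬Z·W, X·¬Y·¬Z·W. Their union (logical OR) reproduces the table exactly.

h(X, Y, Z, W) = ((((X' · Y) · Z') · W') + (((X' · Y) · Z') · W)) + (((X · Y') · Z') · W)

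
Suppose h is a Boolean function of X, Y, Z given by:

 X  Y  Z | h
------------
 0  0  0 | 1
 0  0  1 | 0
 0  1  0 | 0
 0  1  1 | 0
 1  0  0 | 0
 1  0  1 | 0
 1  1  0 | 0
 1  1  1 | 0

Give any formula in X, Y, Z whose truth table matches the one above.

The output is 1 only when every input is 0 — NOR of all inputs.

h(X, Y, Z) = ¬((X ∨ Y) ∨ Z)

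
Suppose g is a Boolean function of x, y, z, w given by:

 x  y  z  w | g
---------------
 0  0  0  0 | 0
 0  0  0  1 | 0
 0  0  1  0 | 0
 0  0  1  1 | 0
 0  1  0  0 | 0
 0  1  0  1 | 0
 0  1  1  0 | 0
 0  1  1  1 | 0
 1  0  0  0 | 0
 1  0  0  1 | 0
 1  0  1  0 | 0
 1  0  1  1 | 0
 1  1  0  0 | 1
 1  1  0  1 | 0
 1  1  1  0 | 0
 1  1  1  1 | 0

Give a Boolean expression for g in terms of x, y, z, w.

g(x, y, z, w) = ((x ∧ y) ∧ ¬z) ∧ ¬w

Only row (1,1,0,0) gives 1. That row's minterm x·y·¬z·¬w is g directly.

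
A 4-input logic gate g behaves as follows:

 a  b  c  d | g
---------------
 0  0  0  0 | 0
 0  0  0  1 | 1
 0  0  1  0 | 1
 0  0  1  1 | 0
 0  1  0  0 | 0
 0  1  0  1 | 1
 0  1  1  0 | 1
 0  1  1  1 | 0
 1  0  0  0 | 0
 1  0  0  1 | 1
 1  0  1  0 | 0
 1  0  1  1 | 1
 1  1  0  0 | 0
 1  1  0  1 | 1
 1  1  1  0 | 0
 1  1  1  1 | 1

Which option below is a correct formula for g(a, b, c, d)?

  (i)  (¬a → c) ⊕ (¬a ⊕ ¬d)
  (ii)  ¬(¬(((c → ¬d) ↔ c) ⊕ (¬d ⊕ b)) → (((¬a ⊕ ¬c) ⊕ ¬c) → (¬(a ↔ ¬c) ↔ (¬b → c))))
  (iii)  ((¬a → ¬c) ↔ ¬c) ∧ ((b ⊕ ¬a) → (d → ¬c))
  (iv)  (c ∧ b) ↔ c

i

(ii) disagrees with g on (0,0,1,1) (formula → 1, table → 0); rule it out.
(iii) disagrees with g on (0,0,0,0) (formula → 1, table → 0); rule it out.
(iv) disagrees with g on (0,0,0,0) (formula → 1, table → 0); rule it out.
(i) is the remaining candidate, and it agrees with g on all 16 inputs.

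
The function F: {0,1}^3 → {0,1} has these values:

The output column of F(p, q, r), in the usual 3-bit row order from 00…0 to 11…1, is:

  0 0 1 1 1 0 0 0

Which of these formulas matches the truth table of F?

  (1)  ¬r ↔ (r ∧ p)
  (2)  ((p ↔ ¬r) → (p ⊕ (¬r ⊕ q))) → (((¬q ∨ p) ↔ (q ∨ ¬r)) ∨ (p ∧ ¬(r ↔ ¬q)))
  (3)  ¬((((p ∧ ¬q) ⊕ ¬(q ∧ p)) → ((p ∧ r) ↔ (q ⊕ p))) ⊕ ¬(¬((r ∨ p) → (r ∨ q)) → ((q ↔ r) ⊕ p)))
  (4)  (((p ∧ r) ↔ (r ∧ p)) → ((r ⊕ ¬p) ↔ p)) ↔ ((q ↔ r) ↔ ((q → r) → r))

3

(1) fails at (0,0,1): the formula yields 1, F is 0.
(2) fails at (0,0,0): the formula yields 1, F is 0.
(4) fails at (0,0,0): the formula yields 1, F is 0.
(3) is the remaining candidate, and it agrees with F on all 8 inputs.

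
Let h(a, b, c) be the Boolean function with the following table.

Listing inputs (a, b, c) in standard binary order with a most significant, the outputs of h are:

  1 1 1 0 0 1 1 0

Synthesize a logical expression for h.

h(a, b, c) = ¬((((¬a ∧ b) ∧ c) ∨ ((a ∧ ¬b) ∧ ¬c)) ∨ ((a ∧ b) ∧ c))

The 0-rows are (0,1,1), (1,0,0), (1,1,1). Take each as a conjunction (¬a·b·c, a·¬b·¬c, a·b·c), form their disjunction, and complement — that gives a formula that is 1 everywhere h is.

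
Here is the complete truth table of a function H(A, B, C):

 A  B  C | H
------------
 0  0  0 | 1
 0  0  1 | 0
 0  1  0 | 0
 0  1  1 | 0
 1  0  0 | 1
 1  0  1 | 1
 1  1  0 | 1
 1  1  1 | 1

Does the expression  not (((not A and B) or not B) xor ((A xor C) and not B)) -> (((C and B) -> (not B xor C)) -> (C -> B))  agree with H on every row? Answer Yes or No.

No

Test each input against both H and the formula:
  A=0, B=0, C=0: formula gives 1, H = 1 ✓
  A=0, B=0, C=1: formula gives 0, H = 0 ✓
  A=0, B=1, C=0: formula gives 1, but H = 0 ✗
Row (0,1,0) is a counterexample, so the formula is not equivalent to H.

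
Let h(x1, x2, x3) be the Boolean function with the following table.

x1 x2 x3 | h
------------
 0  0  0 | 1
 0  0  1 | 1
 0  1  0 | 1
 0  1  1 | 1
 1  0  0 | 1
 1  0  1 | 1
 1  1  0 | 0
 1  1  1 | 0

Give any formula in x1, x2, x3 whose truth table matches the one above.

h is 0 on only 2 rows — (1,1,0), (1,1,1). Writing each as a minterm (x1·x2·¬x3, x1·x2·x3) and OR-ing them characterizes exactly where h=0, so h is the negation of that disjunction.

h(x1, x2, x3) = NOT (((x1 AND x2) AND NOT x3) OR ((x1 AND x2) AND x3))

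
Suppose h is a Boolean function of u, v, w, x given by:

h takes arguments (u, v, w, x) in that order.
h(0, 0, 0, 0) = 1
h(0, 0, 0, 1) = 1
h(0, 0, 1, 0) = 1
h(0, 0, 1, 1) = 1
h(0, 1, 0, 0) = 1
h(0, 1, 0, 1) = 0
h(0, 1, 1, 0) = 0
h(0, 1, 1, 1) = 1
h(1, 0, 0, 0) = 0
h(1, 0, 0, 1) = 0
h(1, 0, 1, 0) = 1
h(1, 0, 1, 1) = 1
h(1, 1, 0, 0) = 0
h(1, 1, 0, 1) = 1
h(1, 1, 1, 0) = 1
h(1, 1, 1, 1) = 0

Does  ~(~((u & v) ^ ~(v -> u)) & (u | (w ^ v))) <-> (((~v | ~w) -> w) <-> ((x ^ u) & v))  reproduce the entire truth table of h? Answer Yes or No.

Check the formula against h row by row:
  u=0, v=0, w=0, x=0: formula gives 1, h = 1 ✓
  u=0, v=0, w=0, x=1: formula gives 1, h = 1 ✓
  u=0, v=0, w=1, x=0: formula gives 1, h = 1 ✓
  u=0, v=0, w=1, x=1: formula gives 1, h = 1 ✓
  … (the remaining 12 rows also agree.)
Every row agrees, so the formula is equivalent.

Yes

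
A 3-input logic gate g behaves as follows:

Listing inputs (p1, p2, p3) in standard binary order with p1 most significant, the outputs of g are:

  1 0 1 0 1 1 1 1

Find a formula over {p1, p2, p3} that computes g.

g(p1, p2, p3) = ¬(((¬p1 ∧ ¬p2) ∧ p3) ∨ ((¬p1 ∧ p2) ∧ p3))

There are just 2 zero rows: (0,0,1), (0,1,1). Their minterms are ¬p1·¬p2·p3, ¬p1·p2·p3; the OR of those covers precisely the 0-outputs, and negating it yields g.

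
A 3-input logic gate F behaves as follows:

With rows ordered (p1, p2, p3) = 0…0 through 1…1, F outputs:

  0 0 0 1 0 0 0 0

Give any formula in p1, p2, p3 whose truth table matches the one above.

F is 1 on exactly one input, (0,1,1), whose minterm is ¬p1·p2·p3. So F is just that conjunction.

F(p1, p2, p3) = (~p1 & p2) & p3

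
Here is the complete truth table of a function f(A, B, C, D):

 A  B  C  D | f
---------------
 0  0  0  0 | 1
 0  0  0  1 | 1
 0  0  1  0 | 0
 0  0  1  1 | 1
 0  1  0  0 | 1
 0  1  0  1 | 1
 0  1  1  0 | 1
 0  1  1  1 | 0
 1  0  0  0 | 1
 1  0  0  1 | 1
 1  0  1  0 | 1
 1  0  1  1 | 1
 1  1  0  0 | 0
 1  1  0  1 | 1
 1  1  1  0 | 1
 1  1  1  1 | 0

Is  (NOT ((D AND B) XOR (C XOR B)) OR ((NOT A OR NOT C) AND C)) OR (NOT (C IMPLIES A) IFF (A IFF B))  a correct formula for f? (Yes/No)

No

Check the formula against f row by row:
  A=0, B=0, C=0, D=0: formula gives 1, f = 1 ✓
  A=0, B=0, C=0, D=1: formula gives 1, f = 1 ✓
  A=0, B=0, C=1, D=0: formula gives 1, but f = 0 ✗
Since they disagree at (0,0,1,0), the expression is not a correct formula for f.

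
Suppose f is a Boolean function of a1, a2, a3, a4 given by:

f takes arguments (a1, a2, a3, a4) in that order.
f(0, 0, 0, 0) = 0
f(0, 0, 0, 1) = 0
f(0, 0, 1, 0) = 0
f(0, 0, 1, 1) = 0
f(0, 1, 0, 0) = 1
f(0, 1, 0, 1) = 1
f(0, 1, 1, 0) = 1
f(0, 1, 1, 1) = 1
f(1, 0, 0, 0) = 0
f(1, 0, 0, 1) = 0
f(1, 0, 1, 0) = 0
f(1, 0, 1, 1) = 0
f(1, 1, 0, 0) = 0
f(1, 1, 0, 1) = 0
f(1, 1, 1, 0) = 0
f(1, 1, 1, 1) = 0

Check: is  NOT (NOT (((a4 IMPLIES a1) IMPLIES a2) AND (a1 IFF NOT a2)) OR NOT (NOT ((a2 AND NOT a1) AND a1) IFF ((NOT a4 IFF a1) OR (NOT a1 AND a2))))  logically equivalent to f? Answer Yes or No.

Yes

Check the formula against f row by row:
  a1=0, a2=0, a3=0, a4=0: formula gives 0, f = 0 ✓
  a1=0, a2=0, a3=0, a4=1: formula gives 0, f = 0 ✓
  a1=0, a2=0, a3=1, a4=0: formula gives 0, f = 0 ✓
  a1=0, a2=0, a3=1, a4=1: formula gives 0, f = 0 ✓
  …and likewise for the remaining 12 rows.
All 16 rows match — the expression computes f exactly.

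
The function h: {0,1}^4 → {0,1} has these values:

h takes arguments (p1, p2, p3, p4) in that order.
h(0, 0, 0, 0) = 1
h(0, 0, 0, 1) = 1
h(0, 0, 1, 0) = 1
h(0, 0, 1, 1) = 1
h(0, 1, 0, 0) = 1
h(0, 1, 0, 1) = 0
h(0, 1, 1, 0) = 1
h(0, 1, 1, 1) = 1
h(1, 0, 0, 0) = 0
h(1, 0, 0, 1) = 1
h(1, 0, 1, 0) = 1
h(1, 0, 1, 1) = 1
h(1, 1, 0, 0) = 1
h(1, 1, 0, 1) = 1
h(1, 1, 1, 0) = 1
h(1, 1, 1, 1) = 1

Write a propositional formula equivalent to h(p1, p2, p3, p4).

h(p1, p2, p3, p4) = ¬((((¬p1 ∧ p2) ∧ ¬p3) ∧ p4) ∨ (((p1 ∧ ¬p2) ∧ ¬p3) ∧ ¬p4))

The 0-rows are (0,1,0,1), (1,0,0,0). Take each as a conjunction (¬p1·p2·¬p3·p4, p1·¬p2·¬p3·¬p4), form their disjunction, and complement — that gives a formula that is 1 everywhere h is.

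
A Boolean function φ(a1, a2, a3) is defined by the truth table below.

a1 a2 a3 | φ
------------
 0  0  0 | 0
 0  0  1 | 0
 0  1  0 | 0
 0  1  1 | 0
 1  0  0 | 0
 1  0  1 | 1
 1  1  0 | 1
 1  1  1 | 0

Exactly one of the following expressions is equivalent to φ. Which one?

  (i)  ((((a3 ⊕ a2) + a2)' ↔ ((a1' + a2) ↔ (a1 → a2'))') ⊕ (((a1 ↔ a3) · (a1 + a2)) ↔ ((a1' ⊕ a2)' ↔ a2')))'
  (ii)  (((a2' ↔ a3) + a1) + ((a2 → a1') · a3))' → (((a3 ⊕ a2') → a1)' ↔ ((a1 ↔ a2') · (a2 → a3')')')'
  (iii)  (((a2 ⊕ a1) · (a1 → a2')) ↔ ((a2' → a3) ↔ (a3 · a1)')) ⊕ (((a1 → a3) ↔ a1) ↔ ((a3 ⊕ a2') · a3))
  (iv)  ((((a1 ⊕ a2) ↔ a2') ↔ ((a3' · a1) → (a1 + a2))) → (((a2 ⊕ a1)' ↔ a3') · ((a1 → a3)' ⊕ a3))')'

(i) disagrees with φ on (0,0,1) (formula → 1, table → 0); rule it out.
(ii) disagrees with φ on (0,0,1) (formula → 1, table → 0); rule it out.
(iii) disagrees with φ on (0,0,1) (formula → 1, table → 0); rule it out.
That leaves (iv). Evaluating it on every row reproduces the table of φ exactly.

iv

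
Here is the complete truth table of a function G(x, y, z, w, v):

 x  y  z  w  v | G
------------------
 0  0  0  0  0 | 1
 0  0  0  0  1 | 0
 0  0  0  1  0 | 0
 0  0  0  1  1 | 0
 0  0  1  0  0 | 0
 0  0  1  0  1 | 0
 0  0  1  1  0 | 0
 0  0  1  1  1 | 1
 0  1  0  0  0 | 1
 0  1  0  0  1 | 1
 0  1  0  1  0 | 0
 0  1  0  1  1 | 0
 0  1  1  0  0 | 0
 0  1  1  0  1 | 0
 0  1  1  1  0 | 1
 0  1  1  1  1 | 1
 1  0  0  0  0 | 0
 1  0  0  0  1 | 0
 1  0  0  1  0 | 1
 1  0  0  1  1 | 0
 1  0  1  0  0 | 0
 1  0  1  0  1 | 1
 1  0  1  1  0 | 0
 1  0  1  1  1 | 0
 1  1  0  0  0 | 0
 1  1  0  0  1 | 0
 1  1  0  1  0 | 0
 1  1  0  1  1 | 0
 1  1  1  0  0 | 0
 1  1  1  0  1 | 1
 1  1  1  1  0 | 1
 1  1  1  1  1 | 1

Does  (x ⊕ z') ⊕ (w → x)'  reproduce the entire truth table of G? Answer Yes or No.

Check the formula against G row by row:
  x=0, y=0, z=0, w=0, v=0: formula gives 1, G = 1 ✓
  x=0, y=0, z=0, w=0, v=1: formula gives 1, but G = 0 ✗
A single disagreement suffices: at (0,0,0,0,1) they differ, so the formula does not compute G.

No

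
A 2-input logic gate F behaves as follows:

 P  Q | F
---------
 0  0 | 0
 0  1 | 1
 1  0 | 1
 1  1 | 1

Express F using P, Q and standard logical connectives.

Only row (0,0) gives 0. So F is 1 everywhere except there — the complement of the minterm ¬P·¬Q.

F(P, Q) = (P' · Q')'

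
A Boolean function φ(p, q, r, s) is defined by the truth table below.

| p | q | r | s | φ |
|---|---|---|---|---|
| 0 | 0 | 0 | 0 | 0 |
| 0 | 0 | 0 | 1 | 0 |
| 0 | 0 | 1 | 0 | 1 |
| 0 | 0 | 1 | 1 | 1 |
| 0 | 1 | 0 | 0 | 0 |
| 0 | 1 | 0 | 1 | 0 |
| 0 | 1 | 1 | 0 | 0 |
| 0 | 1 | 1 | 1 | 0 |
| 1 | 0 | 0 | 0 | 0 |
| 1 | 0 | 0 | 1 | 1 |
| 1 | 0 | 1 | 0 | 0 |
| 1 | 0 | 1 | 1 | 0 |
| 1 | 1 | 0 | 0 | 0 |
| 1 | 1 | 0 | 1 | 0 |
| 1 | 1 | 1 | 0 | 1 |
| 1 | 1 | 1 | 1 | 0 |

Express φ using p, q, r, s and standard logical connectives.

The 1-rows are (0,0,1,0), (0,0,1,1), (1,0,0,1), (1,1,1,0). Each contributes one minterm — ¬p·¬q·r·¬s; ¬p·¬q·r·s; p·¬q·¬r·s; p·q·r·¬s — and their disjunction is a sum-of-products form of φ.

φ(p, q, r, s) = (((((NOT p AND NOT q) AND r) AND NOT s) OR (((NOT p AND NOT q) AND r) AND s)) OR (((p AND NOT q) AND NOT r) AND s)) OR (((p AND q) AND r) AND NOT s)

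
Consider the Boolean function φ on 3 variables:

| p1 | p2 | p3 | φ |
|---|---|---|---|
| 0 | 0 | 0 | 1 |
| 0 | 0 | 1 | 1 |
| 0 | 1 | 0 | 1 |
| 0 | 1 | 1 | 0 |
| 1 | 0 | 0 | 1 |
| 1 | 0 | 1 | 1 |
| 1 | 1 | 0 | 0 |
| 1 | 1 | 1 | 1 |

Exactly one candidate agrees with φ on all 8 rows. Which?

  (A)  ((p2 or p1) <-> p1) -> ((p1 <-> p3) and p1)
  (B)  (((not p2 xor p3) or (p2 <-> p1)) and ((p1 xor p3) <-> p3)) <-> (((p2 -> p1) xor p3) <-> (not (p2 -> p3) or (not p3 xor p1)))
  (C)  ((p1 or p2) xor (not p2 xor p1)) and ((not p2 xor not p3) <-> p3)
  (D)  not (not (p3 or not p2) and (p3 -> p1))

B

(A) disagrees with φ on (0,0,0) (formula → 0, table → 1); rule it out.
(C) disagrees with φ on (0,1,0) (formula → 0, table → 1); rule it out.
(D) disagrees with φ on (0,1,0) (formula → 0, table → 1); rule it out.
(B) is the remaining candidate, and it agrees with φ on all 8 inputs.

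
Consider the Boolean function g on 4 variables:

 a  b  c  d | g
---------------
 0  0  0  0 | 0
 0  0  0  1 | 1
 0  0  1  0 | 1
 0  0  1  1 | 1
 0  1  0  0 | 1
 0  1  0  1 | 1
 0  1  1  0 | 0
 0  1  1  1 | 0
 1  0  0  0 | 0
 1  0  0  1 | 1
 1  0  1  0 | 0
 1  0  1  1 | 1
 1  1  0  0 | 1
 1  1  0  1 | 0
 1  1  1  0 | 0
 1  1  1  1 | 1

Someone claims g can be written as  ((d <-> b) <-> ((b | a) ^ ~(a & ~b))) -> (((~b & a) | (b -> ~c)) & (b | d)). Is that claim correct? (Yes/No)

No

Check the formula against g row by row:
  a=0, b=0, c=0, d=0: formula gives 0, g = 0 ✓
  a=0, b=0, c=0, d=1: formula gives 1, g = 1 ✓
  a=0, b=0, c=1, d=0: formula gives 0, but g = 1 ✗
A single disagreement suffices: at (0,0,1,0) they differ, so the formula does not compute g.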